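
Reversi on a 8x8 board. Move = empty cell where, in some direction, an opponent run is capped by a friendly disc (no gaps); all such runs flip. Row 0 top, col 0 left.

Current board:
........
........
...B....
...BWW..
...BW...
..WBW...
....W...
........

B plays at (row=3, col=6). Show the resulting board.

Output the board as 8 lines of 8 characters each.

Answer: ........
........
...B....
...BBBB.
...BW...
..WBW...
....W...
........

Derivation:
Place B at (3,6); scan 8 dirs for brackets.
Dir NW: first cell '.' (not opp) -> no flip
Dir N: first cell '.' (not opp) -> no flip
Dir NE: first cell '.' (not opp) -> no flip
Dir W: opp run (3,5) (3,4) capped by B -> flip
Dir E: first cell '.' (not opp) -> no flip
Dir SW: first cell '.' (not opp) -> no flip
Dir S: first cell '.' (not opp) -> no flip
Dir SE: first cell '.' (not opp) -> no flip
All flips: (3,4) (3,5)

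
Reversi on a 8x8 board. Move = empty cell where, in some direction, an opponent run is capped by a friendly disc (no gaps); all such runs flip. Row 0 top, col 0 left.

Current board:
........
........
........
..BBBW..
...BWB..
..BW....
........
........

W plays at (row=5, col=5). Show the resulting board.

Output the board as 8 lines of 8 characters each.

Place W at (5,5); scan 8 dirs for brackets.
Dir NW: first cell 'W' (not opp) -> no flip
Dir N: opp run (4,5) capped by W -> flip
Dir NE: first cell '.' (not opp) -> no flip
Dir W: first cell '.' (not opp) -> no flip
Dir E: first cell '.' (not opp) -> no flip
Dir SW: first cell '.' (not opp) -> no flip
Dir S: first cell '.' (not opp) -> no flip
Dir SE: first cell '.' (not opp) -> no flip
All flips: (4,5)

Answer: ........
........
........
..BBBW..
...BWW..
..BW.W..
........
........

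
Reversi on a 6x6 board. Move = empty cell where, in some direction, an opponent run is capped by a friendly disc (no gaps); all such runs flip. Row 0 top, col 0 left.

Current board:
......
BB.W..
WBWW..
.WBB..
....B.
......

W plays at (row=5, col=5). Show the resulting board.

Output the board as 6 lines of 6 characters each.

Place W at (5,5); scan 8 dirs for brackets.
Dir NW: opp run (4,4) (3,3) capped by W -> flip
Dir N: first cell '.' (not opp) -> no flip
Dir NE: edge -> no flip
Dir W: first cell '.' (not opp) -> no flip
Dir E: edge -> no flip
Dir SW: edge -> no flip
Dir S: edge -> no flip
Dir SE: edge -> no flip
All flips: (3,3) (4,4)

Answer: ......
BB.W..
WBWW..
.WBW..
....W.
.....W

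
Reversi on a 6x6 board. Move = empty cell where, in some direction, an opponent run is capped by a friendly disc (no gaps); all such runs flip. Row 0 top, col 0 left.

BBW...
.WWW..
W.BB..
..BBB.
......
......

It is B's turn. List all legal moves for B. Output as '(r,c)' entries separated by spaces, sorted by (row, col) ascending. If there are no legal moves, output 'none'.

Answer: (0,3) (0,4) (2,1)

Derivation:
(0,3): flips 2 -> legal
(0,4): flips 1 -> legal
(1,0): no bracket -> illegal
(1,4): no bracket -> illegal
(2,1): flips 1 -> legal
(2,4): no bracket -> illegal
(3,0): no bracket -> illegal
(3,1): no bracket -> illegal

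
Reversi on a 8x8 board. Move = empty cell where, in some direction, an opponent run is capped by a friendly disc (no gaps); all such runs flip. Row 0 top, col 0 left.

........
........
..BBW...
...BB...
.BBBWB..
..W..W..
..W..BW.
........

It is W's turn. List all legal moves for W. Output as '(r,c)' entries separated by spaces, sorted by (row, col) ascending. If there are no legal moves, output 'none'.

(1,1): flips 2 -> legal
(1,2): no bracket -> illegal
(1,3): no bracket -> illegal
(1,4): no bracket -> illegal
(2,1): flips 2 -> legal
(2,5): flips 2 -> legal
(3,0): flips 1 -> legal
(3,1): no bracket -> illegal
(3,2): flips 1 -> legal
(3,5): flips 1 -> legal
(3,6): no bracket -> illegal
(4,0): flips 3 -> legal
(4,6): flips 1 -> legal
(5,0): no bracket -> illegal
(5,1): flips 2 -> legal
(5,3): no bracket -> illegal
(5,4): no bracket -> illegal
(5,6): no bracket -> illegal
(6,4): flips 1 -> legal
(7,4): no bracket -> illegal
(7,5): flips 1 -> legal
(7,6): no bracket -> illegal

Answer: (1,1) (2,1) (2,5) (3,0) (3,2) (3,5) (4,0) (4,6) (5,1) (6,4) (7,5)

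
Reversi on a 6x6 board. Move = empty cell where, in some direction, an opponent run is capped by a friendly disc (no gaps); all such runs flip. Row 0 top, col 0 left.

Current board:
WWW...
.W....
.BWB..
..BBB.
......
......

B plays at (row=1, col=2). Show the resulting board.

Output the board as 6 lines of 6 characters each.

Answer: WWW...
.WB...
.BBB..
..BBB.
......
......

Derivation:
Place B at (1,2); scan 8 dirs for brackets.
Dir NW: opp run (0,1), next=edge -> no flip
Dir N: opp run (0,2), next=edge -> no flip
Dir NE: first cell '.' (not opp) -> no flip
Dir W: opp run (1,1), next='.' -> no flip
Dir E: first cell '.' (not opp) -> no flip
Dir SW: first cell 'B' (not opp) -> no flip
Dir S: opp run (2,2) capped by B -> flip
Dir SE: first cell 'B' (not opp) -> no flip
All flips: (2,2)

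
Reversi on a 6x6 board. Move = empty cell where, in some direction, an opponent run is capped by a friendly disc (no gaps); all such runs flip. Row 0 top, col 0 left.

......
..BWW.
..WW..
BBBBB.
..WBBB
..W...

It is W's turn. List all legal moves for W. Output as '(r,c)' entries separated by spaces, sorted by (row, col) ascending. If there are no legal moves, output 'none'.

(0,1): flips 1 -> legal
(0,2): flips 1 -> legal
(0,3): no bracket -> illegal
(1,1): flips 1 -> legal
(2,0): flips 1 -> legal
(2,1): no bracket -> illegal
(2,4): flips 1 -> legal
(2,5): flips 2 -> legal
(3,5): no bracket -> illegal
(4,0): flips 1 -> legal
(4,1): flips 1 -> legal
(5,3): flips 2 -> legal
(5,4): no bracket -> illegal
(5,5): flips 2 -> legal

Answer: (0,1) (0,2) (1,1) (2,0) (2,4) (2,5) (4,0) (4,1) (5,3) (5,5)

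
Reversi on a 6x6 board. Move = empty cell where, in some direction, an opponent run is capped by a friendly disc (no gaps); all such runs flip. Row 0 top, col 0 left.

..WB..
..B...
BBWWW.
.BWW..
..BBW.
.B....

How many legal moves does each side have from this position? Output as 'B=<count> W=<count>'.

Answer: B=6 W=9

Derivation:
-- B to move --
(0,1): flips 1 -> legal
(1,1): no bracket -> illegal
(1,3): flips 3 -> legal
(1,4): no bracket -> illegal
(1,5): flips 2 -> legal
(2,5): flips 3 -> legal
(3,4): flips 3 -> legal
(3,5): no bracket -> illegal
(4,1): no bracket -> illegal
(4,5): flips 1 -> legal
(5,3): no bracket -> illegal
(5,4): no bracket -> illegal
(5,5): no bracket -> illegal
B mobility = 6
-- W to move --
(0,1): flips 1 -> legal
(0,4): flips 1 -> legal
(1,0): flips 1 -> legal
(1,1): no bracket -> illegal
(1,3): no bracket -> illegal
(1,4): no bracket -> illegal
(3,0): flips 1 -> legal
(3,4): no bracket -> illegal
(4,0): flips 1 -> legal
(4,1): flips 2 -> legal
(5,0): no bracket -> illegal
(5,2): flips 1 -> legal
(5,3): flips 1 -> legal
(5,4): flips 1 -> legal
W mobility = 9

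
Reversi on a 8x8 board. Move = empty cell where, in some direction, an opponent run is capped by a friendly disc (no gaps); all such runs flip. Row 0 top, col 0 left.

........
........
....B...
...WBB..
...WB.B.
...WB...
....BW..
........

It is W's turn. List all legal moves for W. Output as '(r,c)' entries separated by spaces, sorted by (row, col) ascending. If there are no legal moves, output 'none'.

Answer: (1,5) (2,5) (2,6) (3,6) (4,5) (5,5) (6,3) (7,5)

Derivation:
(1,3): no bracket -> illegal
(1,4): no bracket -> illegal
(1,5): flips 1 -> legal
(2,3): no bracket -> illegal
(2,5): flips 1 -> legal
(2,6): flips 2 -> legal
(3,6): flips 2 -> legal
(3,7): no bracket -> illegal
(4,5): flips 1 -> legal
(4,7): no bracket -> illegal
(5,5): flips 2 -> legal
(5,6): no bracket -> illegal
(5,7): no bracket -> illegal
(6,3): flips 1 -> legal
(7,3): no bracket -> illegal
(7,4): no bracket -> illegal
(7,5): flips 1 -> legal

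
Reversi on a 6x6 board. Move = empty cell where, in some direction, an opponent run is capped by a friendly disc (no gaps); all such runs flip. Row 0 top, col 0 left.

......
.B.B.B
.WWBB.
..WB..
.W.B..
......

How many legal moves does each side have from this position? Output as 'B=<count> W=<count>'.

-- B to move --
(1,0): flips 2 -> legal
(1,2): no bracket -> illegal
(2,0): flips 2 -> legal
(3,0): no bracket -> illegal
(3,1): flips 3 -> legal
(4,0): no bracket -> illegal
(4,2): no bracket -> illegal
(5,0): flips 2 -> legal
(5,1): no bracket -> illegal
(5,2): no bracket -> illegal
B mobility = 4
-- W to move --
(0,0): flips 1 -> legal
(0,1): flips 1 -> legal
(0,2): no bracket -> illegal
(0,3): no bracket -> illegal
(0,4): flips 1 -> legal
(0,5): no bracket -> illegal
(1,0): no bracket -> illegal
(1,2): no bracket -> illegal
(1,4): flips 1 -> legal
(2,0): no bracket -> illegal
(2,5): flips 2 -> legal
(3,4): flips 1 -> legal
(3,5): no bracket -> illegal
(4,2): no bracket -> illegal
(4,4): flips 1 -> legal
(5,2): no bracket -> illegal
(5,3): no bracket -> illegal
(5,4): flips 1 -> legal
W mobility = 8

Answer: B=4 W=8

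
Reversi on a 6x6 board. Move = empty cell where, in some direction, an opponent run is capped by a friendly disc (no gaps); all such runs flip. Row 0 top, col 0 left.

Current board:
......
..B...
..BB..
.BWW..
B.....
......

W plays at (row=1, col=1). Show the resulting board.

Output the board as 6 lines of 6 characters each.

Answer: ......
.WB...
..WB..
.BWW..
B.....
......

Derivation:
Place W at (1,1); scan 8 dirs for brackets.
Dir NW: first cell '.' (not opp) -> no flip
Dir N: first cell '.' (not opp) -> no flip
Dir NE: first cell '.' (not opp) -> no flip
Dir W: first cell '.' (not opp) -> no flip
Dir E: opp run (1,2), next='.' -> no flip
Dir SW: first cell '.' (not opp) -> no flip
Dir S: first cell '.' (not opp) -> no flip
Dir SE: opp run (2,2) capped by W -> flip
All flips: (2,2)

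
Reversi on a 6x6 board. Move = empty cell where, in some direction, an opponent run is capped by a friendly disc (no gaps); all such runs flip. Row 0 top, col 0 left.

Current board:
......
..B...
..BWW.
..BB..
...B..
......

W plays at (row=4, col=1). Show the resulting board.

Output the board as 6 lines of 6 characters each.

Place W at (4,1); scan 8 dirs for brackets.
Dir NW: first cell '.' (not opp) -> no flip
Dir N: first cell '.' (not opp) -> no flip
Dir NE: opp run (3,2) capped by W -> flip
Dir W: first cell '.' (not opp) -> no flip
Dir E: first cell '.' (not opp) -> no flip
Dir SW: first cell '.' (not opp) -> no flip
Dir S: first cell '.' (not opp) -> no flip
Dir SE: first cell '.' (not opp) -> no flip
All flips: (3,2)

Answer: ......
..B...
..BWW.
..WB..
.W.B..
......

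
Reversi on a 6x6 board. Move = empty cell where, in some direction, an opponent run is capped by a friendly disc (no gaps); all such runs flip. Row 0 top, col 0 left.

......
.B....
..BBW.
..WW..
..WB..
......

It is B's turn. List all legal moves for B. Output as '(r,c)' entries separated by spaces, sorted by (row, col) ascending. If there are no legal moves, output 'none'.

(1,3): no bracket -> illegal
(1,4): no bracket -> illegal
(1,5): no bracket -> illegal
(2,1): flips 1 -> legal
(2,5): flips 1 -> legal
(3,1): no bracket -> illegal
(3,4): no bracket -> illegal
(3,5): no bracket -> illegal
(4,1): flips 2 -> legal
(4,4): flips 1 -> legal
(5,1): no bracket -> illegal
(5,2): flips 2 -> legal
(5,3): no bracket -> illegal

Answer: (2,1) (2,5) (4,1) (4,4) (5,2)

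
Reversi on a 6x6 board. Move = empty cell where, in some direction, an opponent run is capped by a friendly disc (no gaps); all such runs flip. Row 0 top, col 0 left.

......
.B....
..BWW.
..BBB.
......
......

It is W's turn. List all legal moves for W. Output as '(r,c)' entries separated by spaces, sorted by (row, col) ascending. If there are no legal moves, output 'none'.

(0,0): no bracket -> illegal
(0,1): no bracket -> illegal
(0,2): no bracket -> illegal
(1,0): no bracket -> illegal
(1,2): no bracket -> illegal
(1,3): no bracket -> illegal
(2,0): no bracket -> illegal
(2,1): flips 1 -> legal
(2,5): no bracket -> illegal
(3,1): no bracket -> illegal
(3,5): no bracket -> illegal
(4,1): flips 1 -> legal
(4,2): flips 1 -> legal
(4,3): flips 1 -> legal
(4,4): flips 1 -> legal
(4,5): flips 1 -> legal

Answer: (2,1) (4,1) (4,2) (4,3) (4,4) (4,5)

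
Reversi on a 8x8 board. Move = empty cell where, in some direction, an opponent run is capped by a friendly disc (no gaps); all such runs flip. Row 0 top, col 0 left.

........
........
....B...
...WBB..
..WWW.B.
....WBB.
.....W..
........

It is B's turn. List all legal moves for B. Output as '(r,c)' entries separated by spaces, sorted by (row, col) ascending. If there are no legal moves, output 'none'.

(2,2): flips 2 -> legal
(2,3): no bracket -> illegal
(3,1): no bracket -> illegal
(3,2): flips 1 -> legal
(4,1): no bracket -> illegal
(4,5): no bracket -> illegal
(5,1): flips 2 -> legal
(5,2): flips 1 -> legal
(5,3): flips 2 -> legal
(6,3): no bracket -> illegal
(6,4): flips 2 -> legal
(6,6): no bracket -> illegal
(7,4): flips 1 -> legal
(7,5): flips 1 -> legal
(7,6): no bracket -> illegal

Answer: (2,2) (3,2) (5,1) (5,2) (5,3) (6,4) (7,4) (7,5)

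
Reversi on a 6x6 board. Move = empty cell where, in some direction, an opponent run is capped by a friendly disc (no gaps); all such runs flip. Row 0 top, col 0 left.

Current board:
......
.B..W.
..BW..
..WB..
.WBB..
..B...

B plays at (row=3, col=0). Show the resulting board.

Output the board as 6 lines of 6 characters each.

Answer: ......
.B..W.
..BW..
B.WB..
.BBB..
..B...

Derivation:
Place B at (3,0); scan 8 dirs for brackets.
Dir NW: edge -> no flip
Dir N: first cell '.' (not opp) -> no flip
Dir NE: first cell '.' (not opp) -> no flip
Dir W: edge -> no flip
Dir E: first cell '.' (not opp) -> no flip
Dir SW: edge -> no flip
Dir S: first cell '.' (not opp) -> no flip
Dir SE: opp run (4,1) capped by B -> flip
All flips: (4,1)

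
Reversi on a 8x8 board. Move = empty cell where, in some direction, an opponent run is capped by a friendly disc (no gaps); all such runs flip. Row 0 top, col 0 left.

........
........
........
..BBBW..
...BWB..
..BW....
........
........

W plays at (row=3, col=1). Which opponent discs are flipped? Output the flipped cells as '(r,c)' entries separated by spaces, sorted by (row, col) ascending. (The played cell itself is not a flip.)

Answer: (3,2) (3,3) (3,4)

Derivation:
Dir NW: first cell '.' (not opp) -> no flip
Dir N: first cell '.' (not opp) -> no flip
Dir NE: first cell '.' (not opp) -> no flip
Dir W: first cell '.' (not opp) -> no flip
Dir E: opp run (3,2) (3,3) (3,4) capped by W -> flip
Dir SW: first cell '.' (not opp) -> no flip
Dir S: first cell '.' (not opp) -> no flip
Dir SE: first cell '.' (not opp) -> no flip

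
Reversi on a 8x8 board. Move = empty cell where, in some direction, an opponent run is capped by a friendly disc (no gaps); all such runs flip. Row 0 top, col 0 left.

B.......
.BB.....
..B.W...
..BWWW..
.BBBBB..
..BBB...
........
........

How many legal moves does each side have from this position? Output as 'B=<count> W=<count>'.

Answer: B=6 W=8

Derivation:
-- B to move --
(1,3): no bracket -> illegal
(1,4): flips 2 -> legal
(1,5): flips 2 -> legal
(2,3): flips 2 -> legal
(2,5): flips 2 -> legal
(2,6): flips 1 -> legal
(3,6): flips 3 -> legal
(4,6): no bracket -> illegal
B mobility = 6
-- W to move --
(0,1): no bracket -> illegal
(0,2): no bracket -> illegal
(0,3): no bracket -> illegal
(1,0): no bracket -> illegal
(1,3): no bracket -> illegal
(2,0): no bracket -> illegal
(2,1): no bracket -> illegal
(2,3): no bracket -> illegal
(3,0): no bracket -> illegal
(3,1): flips 1 -> legal
(3,6): no bracket -> illegal
(4,0): no bracket -> illegal
(4,6): no bracket -> illegal
(5,0): no bracket -> illegal
(5,1): flips 1 -> legal
(5,5): flips 2 -> legal
(5,6): flips 1 -> legal
(6,1): flips 2 -> legal
(6,2): flips 2 -> legal
(6,3): flips 2 -> legal
(6,4): flips 2 -> legal
(6,5): no bracket -> illegal
W mobility = 8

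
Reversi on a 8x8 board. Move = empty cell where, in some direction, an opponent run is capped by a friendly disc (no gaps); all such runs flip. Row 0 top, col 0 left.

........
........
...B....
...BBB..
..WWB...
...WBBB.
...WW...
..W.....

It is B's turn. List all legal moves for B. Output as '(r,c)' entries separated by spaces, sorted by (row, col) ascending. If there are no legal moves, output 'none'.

(3,1): no bracket -> illegal
(3,2): flips 1 -> legal
(4,1): flips 2 -> legal
(5,1): flips 1 -> legal
(5,2): flips 2 -> legal
(6,1): no bracket -> illegal
(6,2): flips 1 -> legal
(6,5): no bracket -> illegal
(7,1): no bracket -> illegal
(7,3): flips 4 -> legal
(7,4): flips 1 -> legal
(7,5): no bracket -> illegal

Answer: (3,2) (4,1) (5,1) (5,2) (6,2) (7,3) (7,4)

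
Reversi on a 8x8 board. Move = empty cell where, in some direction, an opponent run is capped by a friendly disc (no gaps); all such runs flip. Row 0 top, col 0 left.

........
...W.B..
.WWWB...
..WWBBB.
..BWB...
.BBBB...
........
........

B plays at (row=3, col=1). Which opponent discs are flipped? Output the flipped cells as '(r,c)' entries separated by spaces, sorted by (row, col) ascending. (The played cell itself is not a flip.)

Dir NW: first cell '.' (not opp) -> no flip
Dir N: opp run (2,1), next='.' -> no flip
Dir NE: opp run (2,2) (1,3), next='.' -> no flip
Dir W: first cell '.' (not opp) -> no flip
Dir E: opp run (3,2) (3,3) capped by B -> flip
Dir SW: first cell '.' (not opp) -> no flip
Dir S: first cell '.' (not opp) -> no flip
Dir SE: first cell 'B' (not opp) -> no flip

Answer: (3,2) (3,3)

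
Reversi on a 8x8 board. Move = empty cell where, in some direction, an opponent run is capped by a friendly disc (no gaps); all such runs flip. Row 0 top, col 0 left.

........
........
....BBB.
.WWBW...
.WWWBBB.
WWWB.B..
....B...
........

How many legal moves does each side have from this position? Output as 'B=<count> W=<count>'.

Answer: B=7 W=9

Derivation:
-- B to move --
(2,0): flips 2 -> legal
(2,1): no bracket -> illegal
(2,2): no bracket -> illegal
(2,3): flips 1 -> legal
(3,0): flips 2 -> legal
(3,5): flips 1 -> legal
(4,0): flips 3 -> legal
(5,4): no bracket -> illegal
(6,0): flips 2 -> legal
(6,1): flips 3 -> legal
(6,2): no bracket -> illegal
(6,3): no bracket -> illegal
B mobility = 7
-- W to move --
(1,3): no bracket -> illegal
(1,4): flips 1 -> legal
(1,5): flips 2 -> legal
(1,6): flips 1 -> legal
(1,7): no bracket -> illegal
(2,2): no bracket -> illegal
(2,3): flips 1 -> legal
(2,7): no bracket -> illegal
(3,5): no bracket -> illegal
(3,6): no bracket -> illegal
(3,7): no bracket -> illegal
(4,7): flips 3 -> legal
(5,4): flips 2 -> legal
(5,6): flips 1 -> legal
(5,7): no bracket -> illegal
(6,2): no bracket -> illegal
(6,3): flips 1 -> legal
(6,5): no bracket -> illegal
(6,6): no bracket -> illegal
(7,3): no bracket -> illegal
(7,4): no bracket -> illegal
(7,5): flips 2 -> legal
W mobility = 9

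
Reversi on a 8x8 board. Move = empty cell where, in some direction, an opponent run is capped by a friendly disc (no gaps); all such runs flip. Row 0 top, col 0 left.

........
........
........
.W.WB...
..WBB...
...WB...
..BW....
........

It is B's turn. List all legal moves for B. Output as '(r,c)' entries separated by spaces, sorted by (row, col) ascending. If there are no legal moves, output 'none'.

(2,0): no bracket -> illegal
(2,1): no bracket -> illegal
(2,2): flips 1 -> legal
(2,3): flips 1 -> legal
(2,4): no bracket -> illegal
(3,0): no bracket -> illegal
(3,2): flips 1 -> legal
(4,0): no bracket -> illegal
(4,1): flips 1 -> legal
(5,1): no bracket -> illegal
(5,2): flips 1 -> legal
(6,4): flips 1 -> legal
(7,2): flips 1 -> legal
(7,3): flips 2 -> legal
(7,4): no bracket -> illegal

Answer: (2,2) (2,3) (3,2) (4,1) (5,2) (6,4) (7,2) (7,3)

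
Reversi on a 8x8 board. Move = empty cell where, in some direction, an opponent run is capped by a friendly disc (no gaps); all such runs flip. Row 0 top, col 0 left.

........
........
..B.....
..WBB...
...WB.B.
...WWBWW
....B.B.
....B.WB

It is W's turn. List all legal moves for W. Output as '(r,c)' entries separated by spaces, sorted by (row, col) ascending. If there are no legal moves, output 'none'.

Answer: (1,2) (2,3) (2,4) (2,5) (3,5) (3,6) (4,5) (7,5)

Derivation:
(1,1): no bracket -> illegal
(1,2): flips 1 -> legal
(1,3): no bracket -> illegal
(2,1): no bracket -> illegal
(2,3): flips 1 -> legal
(2,4): flips 2 -> legal
(2,5): flips 1 -> legal
(3,1): no bracket -> illegal
(3,5): flips 4 -> legal
(3,6): flips 1 -> legal
(3,7): no bracket -> illegal
(4,2): no bracket -> illegal
(4,5): flips 1 -> legal
(4,7): no bracket -> illegal
(6,3): no bracket -> illegal
(6,5): no bracket -> illegal
(6,7): no bracket -> illegal
(7,3): no bracket -> illegal
(7,5): flips 2 -> legal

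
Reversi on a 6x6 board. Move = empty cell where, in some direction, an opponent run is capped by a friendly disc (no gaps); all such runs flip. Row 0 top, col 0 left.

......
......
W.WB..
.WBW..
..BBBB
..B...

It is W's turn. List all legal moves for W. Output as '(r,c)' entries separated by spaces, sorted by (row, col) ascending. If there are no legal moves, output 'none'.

(1,2): no bracket -> illegal
(1,3): flips 1 -> legal
(1,4): no bracket -> illegal
(2,1): no bracket -> illegal
(2,4): flips 1 -> legal
(3,4): no bracket -> illegal
(3,5): no bracket -> illegal
(4,1): no bracket -> illegal
(5,1): flips 1 -> legal
(5,3): flips 2 -> legal
(5,4): no bracket -> illegal
(5,5): flips 1 -> legal

Answer: (1,3) (2,4) (5,1) (5,3) (5,5)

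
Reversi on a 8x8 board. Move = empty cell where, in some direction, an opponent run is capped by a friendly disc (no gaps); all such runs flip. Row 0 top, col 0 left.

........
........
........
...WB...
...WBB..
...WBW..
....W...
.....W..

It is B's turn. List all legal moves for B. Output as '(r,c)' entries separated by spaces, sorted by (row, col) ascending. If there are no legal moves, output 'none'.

(2,2): flips 1 -> legal
(2,3): no bracket -> illegal
(2,4): no bracket -> illegal
(3,2): flips 2 -> legal
(4,2): flips 1 -> legal
(4,6): no bracket -> illegal
(5,2): flips 2 -> legal
(5,6): flips 1 -> legal
(6,2): flips 1 -> legal
(6,3): no bracket -> illegal
(6,5): flips 1 -> legal
(6,6): flips 1 -> legal
(7,3): no bracket -> illegal
(7,4): flips 1 -> legal
(7,6): no bracket -> illegal

Answer: (2,2) (3,2) (4,2) (5,2) (5,6) (6,2) (6,5) (6,6) (7,4)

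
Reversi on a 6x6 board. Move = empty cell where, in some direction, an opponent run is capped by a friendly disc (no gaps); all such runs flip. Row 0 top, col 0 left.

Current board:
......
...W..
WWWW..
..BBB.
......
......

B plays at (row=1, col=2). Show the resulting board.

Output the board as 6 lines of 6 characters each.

Place B at (1,2); scan 8 dirs for brackets.
Dir NW: first cell '.' (not opp) -> no flip
Dir N: first cell '.' (not opp) -> no flip
Dir NE: first cell '.' (not opp) -> no flip
Dir W: first cell '.' (not opp) -> no flip
Dir E: opp run (1,3), next='.' -> no flip
Dir SW: opp run (2,1), next='.' -> no flip
Dir S: opp run (2,2) capped by B -> flip
Dir SE: opp run (2,3) capped by B -> flip
All flips: (2,2) (2,3)

Answer: ......
..BW..
WWBB..
..BBB.
......
......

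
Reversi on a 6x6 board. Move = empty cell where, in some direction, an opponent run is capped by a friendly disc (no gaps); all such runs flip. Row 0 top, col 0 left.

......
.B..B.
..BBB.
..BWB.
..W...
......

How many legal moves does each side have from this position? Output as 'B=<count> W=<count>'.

-- B to move --
(3,1): no bracket -> illegal
(4,1): no bracket -> illegal
(4,3): flips 1 -> legal
(4,4): flips 1 -> legal
(5,1): flips 2 -> legal
(5,2): flips 1 -> legal
(5,3): no bracket -> illegal
B mobility = 4
-- W to move --
(0,0): flips 2 -> legal
(0,1): no bracket -> illegal
(0,2): no bracket -> illegal
(0,3): no bracket -> illegal
(0,4): no bracket -> illegal
(0,5): no bracket -> illegal
(1,0): no bracket -> illegal
(1,2): flips 2 -> legal
(1,3): flips 1 -> legal
(1,5): flips 1 -> legal
(2,0): no bracket -> illegal
(2,1): no bracket -> illegal
(2,5): no bracket -> illegal
(3,1): flips 1 -> legal
(3,5): flips 1 -> legal
(4,1): no bracket -> illegal
(4,3): no bracket -> illegal
(4,4): no bracket -> illegal
(4,5): no bracket -> illegal
W mobility = 6

Answer: B=4 W=6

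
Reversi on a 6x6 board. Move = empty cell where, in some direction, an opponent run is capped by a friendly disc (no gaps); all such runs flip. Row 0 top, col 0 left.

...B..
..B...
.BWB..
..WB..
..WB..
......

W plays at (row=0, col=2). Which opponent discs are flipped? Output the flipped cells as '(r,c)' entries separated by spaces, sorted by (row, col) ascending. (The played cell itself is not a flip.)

Dir NW: edge -> no flip
Dir N: edge -> no flip
Dir NE: edge -> no flip
Dir W: first cell '.' (not opp) -> no flip
Dir E: opp run (0,3), next='.' -> no flip
Dir SW: first cell '.' (not opp) -> no flip
Dir S: opp run (1,2) capped by W -> flip
Dir SE: first cell '.' (not opp) -> no flip

Answer: (1,2)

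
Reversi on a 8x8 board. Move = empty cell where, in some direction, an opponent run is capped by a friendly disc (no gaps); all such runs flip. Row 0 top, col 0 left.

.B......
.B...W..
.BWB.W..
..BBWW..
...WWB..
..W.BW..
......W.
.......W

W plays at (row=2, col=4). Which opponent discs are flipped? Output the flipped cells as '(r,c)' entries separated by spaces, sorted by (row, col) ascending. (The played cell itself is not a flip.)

Answer: (2,3)

Derivation:
Dir NW: first cell '.' (not opp) -> no flip
Dir N: first cell '.' (not opp) -> no flip
Dir NE: first cell 'W' (not opp) -> no flip
Dir W: opp run (2,3) capped by W -> flip
Dir E: first cell 'W' (not opp) -> no flip
Dir SW: opp run (3,3), next='.' -> no flip
Dir S: first cell 'W' (not opp) -> no flip
Dir SE: first cell 'W' (not opp) -> no flip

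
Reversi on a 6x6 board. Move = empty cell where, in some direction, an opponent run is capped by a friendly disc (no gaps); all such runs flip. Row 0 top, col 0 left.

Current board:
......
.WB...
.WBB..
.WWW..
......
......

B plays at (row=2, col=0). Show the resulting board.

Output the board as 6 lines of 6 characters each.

Place B at (2,0); scan 8 dirs for brackets.
Dir NW: edge -> no flip
Dir N: first cell '.' (not opp) -> no flip
Dir NE: opp run (1,1), next='.' -> no flip
Dir W: edge -> no flip
Dir E: opp run (2,1) capped by B -> flip
Dir SW: edge -> no flip
Dir S: first cell '.' (not opp) -> no flip
Dir SE: opp run (3,1), next='.' -> no flip
All flips: (2,1)

Answer: ......
.WB...
BBBB..
.WWW..
......
......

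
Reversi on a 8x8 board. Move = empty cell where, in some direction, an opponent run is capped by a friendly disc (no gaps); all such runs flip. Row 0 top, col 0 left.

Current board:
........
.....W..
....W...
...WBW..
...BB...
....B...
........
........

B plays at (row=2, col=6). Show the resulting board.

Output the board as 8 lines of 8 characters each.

Answer: ........
.....W..
....W.B.
...WBB..
...BB...
....B...
........
........

Derivation:
Place B at (2,6); scan 8 dirs for brackets.
Dir NW: opp run (1,5), next='.' -> no flip
Dir N: first cell '.' (not opp) -> no flip
Dir NE: first cell '.' (not opp) -> no flip
Dir W: first cell '.' (not opp) -> no flip
Dir E: first cell '.' (not opp) -> no flip
Dir SW: opp run (3,5) capped by B -> flip
Dir S: first cell '.' (not opp) -> no flip
Dir SE: first cell '.' (not opp) -> no flip
All flips: (3,5)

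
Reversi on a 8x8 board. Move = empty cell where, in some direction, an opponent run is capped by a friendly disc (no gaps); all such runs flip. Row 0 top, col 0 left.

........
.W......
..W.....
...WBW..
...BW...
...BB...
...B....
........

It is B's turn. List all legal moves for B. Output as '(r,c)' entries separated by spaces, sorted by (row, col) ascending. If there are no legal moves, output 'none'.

(0,0): no bracket -> illegal
(0,1): no bracket -> illegal
(0,2): no bracket -> illegal
(1,0): no bracket -> illegal
(1,2): no bracket -> illegal
(1,3): no bracket -> illegal
(2,0): no bracket -> illegal
(2,1): no bracket -> illegal
(2,3): flips 1 -> legal
(2,4): no bracket -> illegal
(2,5): no bracket -> illegal
(2,6): flips 2 -> legal
(3,1): no bracket -> illegal
(3,2): flips 1 -> legal
(3,6): flips 1 -> legal
(4,2): no bracket -> illegal
(4,5): flips 1 -> legal
(4,6): no bracket -> illegal
(5,5): no bracket -> illegal

Answer: (2,3) (2,6) (3,2) (3,6) (4,5)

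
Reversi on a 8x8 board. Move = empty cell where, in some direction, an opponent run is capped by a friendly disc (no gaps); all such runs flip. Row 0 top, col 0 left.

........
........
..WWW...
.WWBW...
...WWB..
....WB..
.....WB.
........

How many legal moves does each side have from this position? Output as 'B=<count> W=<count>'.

Answer: B=11 W=7

Derivation:
-- B to move --
(1,1): flips 1 -> legal
(1,2): flips 2 -> legal
(1,3): flips 1 -> legal
(1,4): no bracket -> illegal
(1,5): flips 1 -> legal
(2,0): no bracket -> illegal
(2,1): no bracket -> illegal
(2,5): no bracket -> illegal
(3,0): flips 2 -> legal
(3,5): flips 1 -> legal
(4,0): no bracket -> illegal
(4,1): no bracket -> illegal
(4,2): flips 2 -> legal
(5,2): no bracket -> illegal
(5,3): flips 2 -> legal
(5,6): no bracket -> illegal
(6,3): flips 1 -> legal
(6,4): flips 1 -> legal
(7,4): no bracket -> illegal
(7,5): flips 1 -> legal
(7,6): no bracket -> illegal
B mobility = 11
-- W to move --
(3,5): flips 2 -> legal
(3,6): flips 1 -> legal
(4,2): flips 1 -> legal
(4,6): flips 1 -> legal
(5,6): flips 2 -> legal
(5,7): no bracket -> illegal
(6,4): no bracket -> illegal
(6,7): flips 1 -> legal
(7,5): no bracket -> illegal
(7,6): no bracket -> illegal
(7,7): flips 2 -> legal
W mobility = 7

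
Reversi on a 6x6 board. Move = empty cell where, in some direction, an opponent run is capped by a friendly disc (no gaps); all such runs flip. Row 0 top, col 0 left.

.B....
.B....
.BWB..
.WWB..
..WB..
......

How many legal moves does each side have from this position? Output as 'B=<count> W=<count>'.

-- B to move --
(1,2): no bracket -> illegal
(1,3): no bracket -> illegal
(2,0): no bracket -> illegal
(3,0): flips 2 -> legal
(4,0): no bracket -> illegal
(4,1): flips 3 -> legal
(5,1): flips 1 -> legal
(5,2): no bracket -> illegal
(5,3): no bracket -> illegal
B mobility = 3
-- W to move --
(0,0): flips 1 -> legal
(0,2): no bracket -> illegal
(1,0): flips 1 -> legal
(1,2): no bracket -> illegal
(1,3): no bracket -> illegal
(1,4): flips 1 -> legal
(2,0): flips 1 -> legal
(2,4): flips 2 -> legal
(3,0): no bracket -> illegal
(3,4): flips 1 -> legal
(4,4): flips 2 -> legal
(5,2): no bracket -> illegal
(5,3): no bracket -> illegal
(5,4): flips 1 -> legal
W mobility = 8

Answer: B=3 W=8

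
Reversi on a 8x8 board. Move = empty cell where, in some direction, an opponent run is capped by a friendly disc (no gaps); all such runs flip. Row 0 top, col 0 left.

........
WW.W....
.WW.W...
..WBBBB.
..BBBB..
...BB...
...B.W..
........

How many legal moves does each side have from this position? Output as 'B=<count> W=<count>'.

-- B to move --
(0,0): flips 2 -> legal
(0,1): no bracket -> illegal
(0,2): flips 2 -> legal
(0,3): no bracket -> illegal
(0,4): no bracket -> illegal
(1,2): flips 2 -> legal
(1,4): flips 1 -> legal
(1,5): flips 1 -> legal
(2,0): no bracket -> illegal
(2,3): no bracket -> illegal
(2,5): no bracket -> illegal
(3,0): no bracket -> illegal
(3,1): flips 1 -> legal
(4,1): no bracket -> illegal
(5,5): no bracket -> illegal
(5,6): no bracket -> illegal
(6,4): no bracket -> illegal
(6,6): no bracket -> illegal
(7,4): no bracket -> illegal
(7,5): no bracket -> illegal
(7,6): flips 1 -> legal
B mobility = 7
-- W to move --
(2,3): no bracket -> illegal
(2,5): no bracket -> illegal
(2,6): no bracket -> illegal
(2,7): no bracket -> illegal
(3,1): no bracket -> illegal
(3,7): flips 4 -> legal
(4,1): no bracket -> illegal
(4,6): flips 1 -> legal
(4,7): no bracket -> illegal
(5,1): flips 2 -> legal
(5,2): flips 1 -> legal
(5,5): flips 2 -> legal
(5,6): no bracket -> illegal
(6,2): no bracket -> illegal
(6,4): flips 3 -> legal
(7,2): no bracket -> illegal
(7,3): no bracket -> illegal
(7,4): no bracket -> illegal
W mobility = 6

Answer: B=7 W=6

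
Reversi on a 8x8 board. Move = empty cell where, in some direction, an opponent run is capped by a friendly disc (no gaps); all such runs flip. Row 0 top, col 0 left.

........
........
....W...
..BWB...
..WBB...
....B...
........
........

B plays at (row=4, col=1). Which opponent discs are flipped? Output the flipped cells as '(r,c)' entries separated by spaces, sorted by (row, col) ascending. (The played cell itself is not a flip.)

Answer: (4,2)

Derivation:
Dir NW: first cell '.' (not opp) -> no flip
Dir N: first cell '.' (not opp) -> no flip
Dir NE: first cell 'B' (not opp) -> no flip
Dir W: first cell '.' (not opp) -> no flip
Dir E: opp run (4,2) capped by B -> flip
Dir SW: first cell '.' (not opp) -> no flip
Dir S: first cell '.' (not opp) -> no flip
Dir SE: first cell '.' (not opp) -> no flip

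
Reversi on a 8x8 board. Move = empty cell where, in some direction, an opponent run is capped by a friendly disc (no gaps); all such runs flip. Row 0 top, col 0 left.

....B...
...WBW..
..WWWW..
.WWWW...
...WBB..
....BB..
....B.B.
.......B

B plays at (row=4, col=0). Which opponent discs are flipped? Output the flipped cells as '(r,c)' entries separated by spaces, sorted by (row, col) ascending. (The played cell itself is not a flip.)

Dir NW: edge -> no flip
Dir N: first cell '.' (not opp) -> no flip
Dir NE: opp run (3,1) (2,2) (1,3) capped by B -> flip
Dir W: edge -> no flip
Dir E: first cell '.' (not opp) -> no flip
Dir SW: edge -> no flip
Dir S: first cell '.' (not opp) -> no flip
Dir SE: first cell '.' (not opp) -> no flip

Answer: (1,3) (2,2) (3,1)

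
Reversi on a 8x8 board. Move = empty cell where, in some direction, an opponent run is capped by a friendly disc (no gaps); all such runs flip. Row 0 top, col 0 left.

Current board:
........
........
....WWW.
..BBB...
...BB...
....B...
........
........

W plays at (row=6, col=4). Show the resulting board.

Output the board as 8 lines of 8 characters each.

Place W at (6,4); scan 8 dirs for brackets.
Dir NW: first cell '.' (not opp) -> no flip
Dir N: opp run (5,4) (4,4) (3,4) capped by W -> flip
Dir NE: first cell '.' (not opp) -> no flip
Dir W: first cell '.' (not opp) -> no flip
Dir E: first cell '.' (not opp) -> no flip
Dir SW: first cell '.' (not opp) -> no flip
Dir S: first cell '.' (not opp) -> no flip
Dir SE: first cell '.' (not opp) -> no flip
All flips: (3,4) (4,4) (5,4)

Answer: ........
........
....WWW.
..BBW...
...BW...
....W...
....W...
........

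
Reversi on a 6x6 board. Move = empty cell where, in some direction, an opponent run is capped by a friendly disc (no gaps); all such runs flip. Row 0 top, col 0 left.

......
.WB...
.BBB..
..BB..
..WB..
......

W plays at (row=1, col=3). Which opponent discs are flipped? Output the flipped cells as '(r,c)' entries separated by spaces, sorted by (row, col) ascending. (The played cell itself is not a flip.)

Dir NW: first cell '.' (not opp) -> no flip
Dir N: first cell '.' (not opp) -> no flip
Dir NE: first cell '.' (not opp) -> no flip
Dir W: opp run (1,2) capped by W -> flip
Dir E: first cell '.' (not opp) -> no flip
Dir SW: opp run (2,2), next='.' -> no flip
Dir S: opp run (2,3) (3,3) (4,3), next='.' -> no flip
Dir SE: first cell '.' (not opp) -> no flip

Answer: (1,2)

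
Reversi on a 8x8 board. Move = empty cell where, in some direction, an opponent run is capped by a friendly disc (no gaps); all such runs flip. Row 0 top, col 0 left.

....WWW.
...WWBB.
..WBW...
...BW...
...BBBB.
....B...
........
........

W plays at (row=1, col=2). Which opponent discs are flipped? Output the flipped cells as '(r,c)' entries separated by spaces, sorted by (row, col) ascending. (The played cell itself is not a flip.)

Answer: (2,3)

Derivation:
Dir NW: first cell '.' (not opp) -> no flip
Dir N: first cell '.' (not opp) -> no flip
Dir NE: first cell '.' (not opp) -> no flip
Dir W: first cell '.' (not opp) -> no flip
Dir E: first cell 'W' (not opp) -> no flip
Dir SW: first cell '.' (not opp) -> no flip
Dir S: first cell 'W' (not opp) -> no flip
Dir SE: opp run (2,3) capped by W -> flip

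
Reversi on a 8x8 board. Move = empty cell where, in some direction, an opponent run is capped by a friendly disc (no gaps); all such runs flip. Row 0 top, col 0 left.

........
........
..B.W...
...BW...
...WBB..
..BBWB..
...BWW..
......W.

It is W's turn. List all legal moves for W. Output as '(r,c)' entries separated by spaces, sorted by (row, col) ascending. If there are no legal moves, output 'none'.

Answer: (2,3) (3,2) (3,5) (3,6) (4,2) (4,6) (5,1) (5,6) (6,1) (6,2) (7,2) (7,3)

Derivation:
(1,1): no bracket -> illegal
(1,2): no bracket -> illegal
(1,3): no bracket -> illegal
(2,1): no bracket -> illegal
(2,3): flips 1 -> legal
(3,1): no bracket -> illegal
(3,2): flips 1 -> legal
(3,5): flips 2 -> legal
(3,6): flips 1 -> legal
(4,1): no bracket -> illegal
(4,2): flips 2 -> legal
(4,6): flips 3 -> legal
(5,1): flips 2 -> legal
(5,6): flips 2 -> legal
(6,1): flips 1 -> legal
(6,2): flips 1 -> legal
(6,6): no bracket -> illegal
(7,2): flips 1 -> legal
(7,3): flips 2 -> legal
(7,4): no bracket -> illegal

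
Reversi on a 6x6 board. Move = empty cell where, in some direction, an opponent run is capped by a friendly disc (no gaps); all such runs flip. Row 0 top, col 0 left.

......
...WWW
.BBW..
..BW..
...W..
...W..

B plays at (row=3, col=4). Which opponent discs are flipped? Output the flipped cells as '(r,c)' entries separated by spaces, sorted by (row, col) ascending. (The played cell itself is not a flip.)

Dir NW: opp run (2,3), next='.' -> no flip
Dir N: first cell '.' (not opp) -> no flip
Dir NE: first cell '.' (not opp) -> no flip
Dir W: opp run (3,3) capped by B -> flip
Dir E: first cell '.' (not opp) -> no flip
Dir SW: opp run (4,3), next='.' -> no flip
Dir S: first cell '.' (not opp) -> no flip
Dir SE: first cell '.' (not opp) -> no flip

Answer: (3,3)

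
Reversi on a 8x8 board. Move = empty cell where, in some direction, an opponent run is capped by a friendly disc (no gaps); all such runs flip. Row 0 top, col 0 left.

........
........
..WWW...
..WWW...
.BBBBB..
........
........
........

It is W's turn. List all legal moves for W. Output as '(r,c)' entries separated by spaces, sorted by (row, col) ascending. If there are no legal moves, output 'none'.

Answer: (5,0) (5,1) (5,2) (5,3) (5,4) (5,5) (5,6)

Derivation:
(3,0): no bracket -> illegal
(3,1): no bracket -> illegal
(3,5): no bracket -> illegal
(3,6): no bracket -> illegal
(4,0): no bracket -> illegal
(4,6): no bracket -> illegal
(5,0): flips 1 -> legal
(5,1): flips 1 -> legal
(5,2): flips 2 -> legal
(5,3): flips 1 -> legal
(5,4): flips 2 -> legal
(5,5): flips 1 -> legal
(5,6): flips 1 -> legal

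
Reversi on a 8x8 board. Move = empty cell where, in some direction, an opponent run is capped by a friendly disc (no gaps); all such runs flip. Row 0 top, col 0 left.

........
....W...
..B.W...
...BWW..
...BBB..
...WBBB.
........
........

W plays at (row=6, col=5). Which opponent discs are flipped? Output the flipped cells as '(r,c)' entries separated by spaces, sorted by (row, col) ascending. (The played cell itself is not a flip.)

Answer: (4,5) (5,5)

Derivation:
Dir NW: opp run (5,4) (4,3), next='.' -> no flip
Dir N: opp run (5,5) (4,5) capped by W -> flip
Dir NE: opp run (5,6), next='.' -> no flip
Dir W: first cell '.' (not opp) -> no flip
Dir E: first cell '.' (not opp) -> no flip
Dir SW: first cell '.' (not opp) -> no flip
Dir S: first cell '.' (not opp) -> no flip
Dir SE: first cell '.' (not opp) -> no flip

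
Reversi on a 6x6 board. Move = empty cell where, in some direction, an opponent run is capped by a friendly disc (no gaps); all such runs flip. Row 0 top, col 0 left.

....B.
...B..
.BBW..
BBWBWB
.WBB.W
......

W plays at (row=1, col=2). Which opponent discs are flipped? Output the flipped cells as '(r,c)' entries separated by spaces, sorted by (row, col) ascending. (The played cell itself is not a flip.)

Dir NW: first cell '.' (not opp) -> no flip
Dir N: first cell '.' (not opp) -> no flip
Dir NE: first cell '.' (not opp) -> no flip
Dir W: first cell '.' (not opp) -> no flip
Dir E: opp run (1,3), next='.' -> no flip
Dir SW: opp run (2,1) (3,0), next=edge -> no flip
Dir S: opp run (2,2) capped by W -> flip
Dir SE: first cell 'W' (not opp) -> no flip

Answer: (2,2)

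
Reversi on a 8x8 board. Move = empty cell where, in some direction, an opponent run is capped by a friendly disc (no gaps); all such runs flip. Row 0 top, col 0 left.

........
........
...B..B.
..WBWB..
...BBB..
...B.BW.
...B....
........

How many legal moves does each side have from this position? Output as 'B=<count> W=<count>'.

Answer: B=7 W=5

Derivation:
-- B to move --
(2,1): flips 1 -> legal
(2,2): no bracket -> illegal
(2,4): flips 1 -> legal
(2,5): flips 1 -> legal
(3,1): flips 1 -> legal
(4,1): flips 1 -> legal
(4,2): no bracket -> illegal
(4,6): no bracket -> illegal
(4,7): no bracket -> illegal
(5,7): flips 1 -> legal
(6,5): no bracket -> illegal
(6,6): no bracket -> illegal
(6,7): flips 1 -> legal
B mobility = 7
-- W to move --
(1,2): flips 1 -> legal
(1,3): no bracket -> illegal
(1,4): flips 1 -> legal
(1,5): no bracket -> illegal
(1,6): no bracket -> illegal
(1,7): no bracket -> illegal
(2,2): no bracket -> illegal
(2,4): no bracket -> illegal
(2,5): no bracket -> illegal
(2,7): no bracket -> illegal
(3,6): flips 1 -> legal
(3,7): no bracket -> illegal
(4,2): no bracket -> illegal
(4,6): no bracket -> illegal
(5,2): flips 1 -> legal
(5,4): flips 3 -> legal
(6,2): no bracket -> illegal
(6,4): no bracket -> illegal
(6,5): no bracket -> illegal
(6,6): no bracket -> illegal
(7,2): no bracket -> illegal
(7,3): no bracket -> illegal
(7,4): no bracket -> illegal
W mobility = 5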